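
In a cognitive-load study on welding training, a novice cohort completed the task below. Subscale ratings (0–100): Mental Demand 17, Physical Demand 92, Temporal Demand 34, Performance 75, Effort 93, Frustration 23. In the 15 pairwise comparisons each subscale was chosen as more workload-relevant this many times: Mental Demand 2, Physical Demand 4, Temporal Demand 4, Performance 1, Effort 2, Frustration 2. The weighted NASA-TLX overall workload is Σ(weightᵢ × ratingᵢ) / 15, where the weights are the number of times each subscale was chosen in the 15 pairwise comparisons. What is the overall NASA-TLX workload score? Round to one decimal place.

56.3

The tallies are the weights (they sum to 15).
Weighted sum = 2·17 + 4·92 + 4·34 + 1·75 + 2·93 + 2·23
            = 34 + 368 + 136 + 75 + 186 + 46 = 845.
Overall workload = 845 / 15 = 56.3333 ≈ 56.3.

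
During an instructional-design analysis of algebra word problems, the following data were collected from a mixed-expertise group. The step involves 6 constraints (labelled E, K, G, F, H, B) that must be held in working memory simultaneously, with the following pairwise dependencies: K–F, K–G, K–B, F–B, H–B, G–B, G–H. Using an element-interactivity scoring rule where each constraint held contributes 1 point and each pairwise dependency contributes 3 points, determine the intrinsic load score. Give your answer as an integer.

Count of constraints held simultaneously: 6.
Count of pairwise dependencies listed: 7.
Element contribution: 6 × 1 = 6.
Interaction contribution: 7 × 3 = 21.
Intrinsic load = 6 + 21 = 27.

27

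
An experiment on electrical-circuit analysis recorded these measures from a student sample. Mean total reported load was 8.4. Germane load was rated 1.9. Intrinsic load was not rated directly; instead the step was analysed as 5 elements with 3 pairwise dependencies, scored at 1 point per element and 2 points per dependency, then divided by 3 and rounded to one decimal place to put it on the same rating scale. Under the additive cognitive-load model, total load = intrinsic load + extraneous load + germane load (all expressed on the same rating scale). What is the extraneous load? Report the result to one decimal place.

2.8

Intrinsic (element-interactivity): (5 × 1 + 3 × 2) / 3 = 11 / 3 = 3.6667 → 3.7.
extraneous load = total − intrinsic − germane
             = 8.4 − 3.7 − 1.9 = 2.8.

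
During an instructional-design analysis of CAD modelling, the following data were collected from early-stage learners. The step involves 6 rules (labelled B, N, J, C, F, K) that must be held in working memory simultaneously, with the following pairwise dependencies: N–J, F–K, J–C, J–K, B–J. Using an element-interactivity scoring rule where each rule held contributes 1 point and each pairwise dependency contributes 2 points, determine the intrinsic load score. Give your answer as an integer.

16

Count of rules held simultaneously: 6.
Count of pairwise dependencies listed: 5.
Element contribution: 6 × 1 = 6.
Interaction contribution: 5 × 2 = 10.
Intrinsic load = 6 + 10 = 16.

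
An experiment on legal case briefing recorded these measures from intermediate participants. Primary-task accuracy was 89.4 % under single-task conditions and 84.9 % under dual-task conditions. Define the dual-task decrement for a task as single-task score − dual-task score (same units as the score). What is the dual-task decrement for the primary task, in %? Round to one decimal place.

Decrement = 89.4 − 84.9 = 4.5000 % ≈ 4.5 %.

4.5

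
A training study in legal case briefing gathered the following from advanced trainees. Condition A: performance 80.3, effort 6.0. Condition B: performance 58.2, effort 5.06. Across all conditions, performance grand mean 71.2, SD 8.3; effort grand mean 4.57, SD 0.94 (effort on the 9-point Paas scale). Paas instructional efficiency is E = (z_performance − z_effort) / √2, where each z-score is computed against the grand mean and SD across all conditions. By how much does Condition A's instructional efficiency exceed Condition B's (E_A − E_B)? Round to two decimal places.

Condition A: z_P = (80.3 − 71.2)/8.3 = 1.0964; z_E = (6.0 − 4.57)/0.94 = 1.5213; E_A = (1.0964 − 1.5213)/√2 = -0.3004.
Condition B: z_P = (58.2 − 71.2)/8.3 = -1.5663; z_E = (5.06 − 4.57)/0.94 = 0.5213; E_B = (-1.5663 − 0.5213)/√2 = -1.4762.
E_A − E_B = -0.3004 − (-1.4762) = 1.1758 ≈ 1.18.

1.18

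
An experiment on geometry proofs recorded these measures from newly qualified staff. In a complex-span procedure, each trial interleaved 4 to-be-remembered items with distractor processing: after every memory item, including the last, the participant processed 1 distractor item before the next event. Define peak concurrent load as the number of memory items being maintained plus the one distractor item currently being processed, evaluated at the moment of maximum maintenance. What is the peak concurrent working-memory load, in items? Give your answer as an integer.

5

Maintenance is greatest during the distractor(s) after memory item 4: all 4 memory items are being held.
One distractor item is concurrently being processed.
Peak concurrent load = 4 + 1 = 5 items.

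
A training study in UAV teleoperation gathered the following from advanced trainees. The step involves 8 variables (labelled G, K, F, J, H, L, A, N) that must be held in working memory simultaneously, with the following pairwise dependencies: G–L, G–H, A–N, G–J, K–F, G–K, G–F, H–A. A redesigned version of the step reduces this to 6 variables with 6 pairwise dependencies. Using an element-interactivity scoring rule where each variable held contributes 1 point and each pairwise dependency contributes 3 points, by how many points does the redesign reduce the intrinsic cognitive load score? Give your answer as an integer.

8

Original: 8 × 1 + 8 × 3 = 8 + 24 = 32.
Redesigned: 6 × 1 + 6 × 3 = 6 + 18 = 24.
Reduction = 32 − 24 = 8.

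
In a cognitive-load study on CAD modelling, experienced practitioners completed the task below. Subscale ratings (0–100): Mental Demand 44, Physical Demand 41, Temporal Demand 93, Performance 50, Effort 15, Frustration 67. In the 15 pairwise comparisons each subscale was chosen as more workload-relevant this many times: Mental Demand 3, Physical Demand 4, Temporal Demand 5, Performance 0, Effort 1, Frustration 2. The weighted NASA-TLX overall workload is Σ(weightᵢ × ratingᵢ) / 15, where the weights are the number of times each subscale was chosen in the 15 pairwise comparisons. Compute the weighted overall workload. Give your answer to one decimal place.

The tallies are the weights (they sum to 15).
Weighted sum = 3·44 + 4·41 + 5·93 + 0·50 + 1·15 + 2·67
            = 132 + 164 + 465 + 0 + 15 + 134 = 910.
Overall workload = 910 / 15 = 60.6667 ≈ 60.7.

60.7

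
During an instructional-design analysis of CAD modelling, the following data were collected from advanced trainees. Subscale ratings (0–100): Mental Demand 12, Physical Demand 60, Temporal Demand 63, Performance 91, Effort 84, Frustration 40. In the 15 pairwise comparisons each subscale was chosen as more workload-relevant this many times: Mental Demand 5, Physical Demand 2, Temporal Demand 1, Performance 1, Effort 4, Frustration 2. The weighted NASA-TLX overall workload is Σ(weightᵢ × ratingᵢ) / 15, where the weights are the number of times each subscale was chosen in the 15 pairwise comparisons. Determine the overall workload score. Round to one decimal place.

The tallies are the weights (they sum to 15).
Weighted sum = 5·12 + 2·60 + 1·63 + 1·91 + 4·84 + 2·40
            = 60 + 120 + 63 + 91 + 336 + 80 = 750.
Overall workload = 750 / 15 = 50.0000 ≈ 50.0.

50.0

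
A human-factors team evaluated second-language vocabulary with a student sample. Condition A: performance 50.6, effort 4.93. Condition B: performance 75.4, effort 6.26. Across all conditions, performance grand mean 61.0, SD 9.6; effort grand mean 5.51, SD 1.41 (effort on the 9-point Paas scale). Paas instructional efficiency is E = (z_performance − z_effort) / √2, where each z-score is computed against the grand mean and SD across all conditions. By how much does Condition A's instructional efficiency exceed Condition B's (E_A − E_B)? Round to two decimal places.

-1.16

Condition A: z_P = (50.6 − 61.0)/9.6 = -1.0833; z_E = (4.93 − 5.51)/1.41 = -0.4113; E_A = (-1.0833 − (-0.4113))/√2 = -0.4752.
Condition B: z_P = (75.4 − 61.0)/9.6 = 1.5000; z_E = (6.26 − 5.51)/1.41 = 0.5319; E_B = (1.5000 − 0.5319)/√2 = 0.6846.
E_A − E_B = -0.4752 − 0.6846 = -1.1598 ≈ -1.16.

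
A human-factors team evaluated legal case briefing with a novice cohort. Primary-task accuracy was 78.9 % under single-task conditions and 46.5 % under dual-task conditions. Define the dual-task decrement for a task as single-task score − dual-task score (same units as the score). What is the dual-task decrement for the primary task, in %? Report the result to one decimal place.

Decrement = 78.9 − 46.5 = 32.4000 % ≈ 32.4 %.

32.4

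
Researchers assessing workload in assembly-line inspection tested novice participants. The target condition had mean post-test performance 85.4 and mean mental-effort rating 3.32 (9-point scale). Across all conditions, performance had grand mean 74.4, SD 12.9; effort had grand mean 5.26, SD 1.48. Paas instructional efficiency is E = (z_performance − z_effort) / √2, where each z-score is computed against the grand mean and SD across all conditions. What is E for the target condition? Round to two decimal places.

z_performance = (85.4 − 74.4) / 12.9 = 11.0000 / 12.9 = 0.8527.
z_effort = (3.32 − 5.26) / 1.48 = -1.9400 / 1.48 = -1.3108.
z_P − z_E = 0.8527 − (-1.3108) = 2.1635.
E = 2.1635 / √2 = 2.1635 / 1.41421 = 1.5298 ≈ 1.53.

1.53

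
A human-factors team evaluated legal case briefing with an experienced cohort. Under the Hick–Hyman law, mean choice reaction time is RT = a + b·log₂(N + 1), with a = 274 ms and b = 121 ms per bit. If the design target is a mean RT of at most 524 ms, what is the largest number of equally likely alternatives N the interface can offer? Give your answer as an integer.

Set 274 + 121·log₂(N + 1) ≤ 524.
log₂(N + 1) ≤ (524 − 274) / 121 = 2.0661.
N + 1 ≤ 2^2.0661 = 4.1875.
N ≤ 3.1875, so the largest integer N is 3.

3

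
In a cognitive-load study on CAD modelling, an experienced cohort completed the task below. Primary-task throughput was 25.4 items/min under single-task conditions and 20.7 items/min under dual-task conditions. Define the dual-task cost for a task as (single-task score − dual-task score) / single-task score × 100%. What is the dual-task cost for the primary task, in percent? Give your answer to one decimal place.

Cost = (25.4 − 20.7) / 25.4 × 100%
     = 4.7000 / 25.4 × 100% = 18.5039%.
≈ 18.5%.

18.5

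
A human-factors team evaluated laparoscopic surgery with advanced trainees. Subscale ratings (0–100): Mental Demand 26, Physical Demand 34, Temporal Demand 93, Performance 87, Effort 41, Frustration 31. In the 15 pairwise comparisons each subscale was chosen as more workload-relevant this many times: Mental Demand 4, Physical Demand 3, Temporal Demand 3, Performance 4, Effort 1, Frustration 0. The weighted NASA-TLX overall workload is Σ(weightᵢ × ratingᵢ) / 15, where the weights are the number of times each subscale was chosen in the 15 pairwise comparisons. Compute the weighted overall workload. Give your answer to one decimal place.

The tallies are the weights (they sum to 15).
Weighted sum = 4·26 + 3·34 + 3·93 + 4·87 + 1·41 + 0·31
            = 104 + 102 + 279 + 348 + 41 + 0 = 874.
Overall workload = 874 / 15 = 58.2667 ≈ 58.3.

58.3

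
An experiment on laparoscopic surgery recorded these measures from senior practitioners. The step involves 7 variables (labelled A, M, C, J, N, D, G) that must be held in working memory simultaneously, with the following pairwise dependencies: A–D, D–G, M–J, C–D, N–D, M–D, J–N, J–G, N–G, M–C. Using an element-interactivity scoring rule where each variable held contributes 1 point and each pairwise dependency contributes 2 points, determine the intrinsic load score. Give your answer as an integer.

27

Count of variables held simultaneously: 7.
Count of pairwise dependencies listed: 10.
Element contribution: 7 × 1 = 7.
Interaction contribution: 10 × 2 = 20.
Intrinsic load = 7 + 20 = 27.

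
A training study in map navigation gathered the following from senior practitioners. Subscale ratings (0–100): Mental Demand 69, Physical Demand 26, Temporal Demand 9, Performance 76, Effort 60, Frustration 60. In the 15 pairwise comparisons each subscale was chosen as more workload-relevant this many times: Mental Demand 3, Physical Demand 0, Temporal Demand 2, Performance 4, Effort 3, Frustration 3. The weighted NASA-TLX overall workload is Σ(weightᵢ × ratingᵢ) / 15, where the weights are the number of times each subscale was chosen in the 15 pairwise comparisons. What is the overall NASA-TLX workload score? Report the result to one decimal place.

59.3

The tallies are the weights (they sum to 15).
Weighted sum = 3·69 + 0·26 + 2·9 + 4·76 + 3·60 + 3·60
            = 207 + 0 + 18 + 304 + 180 + 180 = 889.
Overall workload = 889 / 15 = 59.2667 ≈ 59.3.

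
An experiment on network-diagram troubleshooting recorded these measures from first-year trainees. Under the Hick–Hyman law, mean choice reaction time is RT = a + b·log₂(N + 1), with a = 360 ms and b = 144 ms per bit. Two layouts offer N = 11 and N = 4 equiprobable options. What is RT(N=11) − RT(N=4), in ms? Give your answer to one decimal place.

RT(11) = 360 + 144·log₂(12) = 360 + 144·3.5850 = 876.2400 ms.
RT(4) = 360 + 144·log₂(5) = 360 + 144·2.3219 = 694.3536 ms.
Difference = 876.2400 − 694.3536 = 181.8864 ≈ 181.9 ms.

181.9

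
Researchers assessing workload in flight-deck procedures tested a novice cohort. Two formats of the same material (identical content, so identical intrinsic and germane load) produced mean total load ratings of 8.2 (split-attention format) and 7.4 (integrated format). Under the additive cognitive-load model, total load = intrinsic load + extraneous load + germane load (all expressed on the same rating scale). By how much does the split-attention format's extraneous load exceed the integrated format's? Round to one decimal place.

0.8

Intrinsic and germane load are equal across formats, so the difference in total load equals the difference in extraneous load.
Extraneous-load difference = 8.2 − 7.4 = 0.8.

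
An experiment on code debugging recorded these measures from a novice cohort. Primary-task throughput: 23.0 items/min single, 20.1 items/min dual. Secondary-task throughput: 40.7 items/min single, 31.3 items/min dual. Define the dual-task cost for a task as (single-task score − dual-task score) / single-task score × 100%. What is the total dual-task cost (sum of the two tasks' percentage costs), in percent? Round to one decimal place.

Primary cost = (23.0 − 20.1) / 23.0 × 100% = 12.6087%.
Secondary cost = (40.7 − 31.3) / 40.7 × 100% = 23.0958%.
Total = 12.6087% + 23.0958% = 35.7045% ≈ 35.7%.

35.7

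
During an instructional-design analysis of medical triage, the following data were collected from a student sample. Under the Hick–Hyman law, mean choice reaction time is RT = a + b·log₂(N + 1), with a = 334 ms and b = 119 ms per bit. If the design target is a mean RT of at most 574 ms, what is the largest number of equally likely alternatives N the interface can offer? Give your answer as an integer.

Set 334 + 119·log₂(N + 1) ≤ 574.
log₂(N + 1) ≤ (574 − 334) / 119 = 2.0168.
N + 1 ≤ 2^2.0168 = 4.0469.
N ≤ 3.0469, so the largest integer N is 3.

3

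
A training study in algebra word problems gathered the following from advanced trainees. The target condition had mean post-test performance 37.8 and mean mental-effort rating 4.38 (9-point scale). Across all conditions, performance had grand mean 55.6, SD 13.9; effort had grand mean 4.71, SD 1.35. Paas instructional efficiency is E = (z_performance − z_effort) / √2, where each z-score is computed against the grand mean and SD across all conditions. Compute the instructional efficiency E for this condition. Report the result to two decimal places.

z_performance = (37.8 − 55.6) / 13.9 = -17.8000 / 13.9 = -1.2806.
z_effort = (4.38 − 4.71) / 1.35 = -0.3300 / 1.35 = -0.2444.
z_P − z_E = -1.2806 − (-0.2444) = -1.0362.
E = -1.0362 / √2 = -1.0362 / 1.41421 = -0.7327 ≈ -0.73.

-0.73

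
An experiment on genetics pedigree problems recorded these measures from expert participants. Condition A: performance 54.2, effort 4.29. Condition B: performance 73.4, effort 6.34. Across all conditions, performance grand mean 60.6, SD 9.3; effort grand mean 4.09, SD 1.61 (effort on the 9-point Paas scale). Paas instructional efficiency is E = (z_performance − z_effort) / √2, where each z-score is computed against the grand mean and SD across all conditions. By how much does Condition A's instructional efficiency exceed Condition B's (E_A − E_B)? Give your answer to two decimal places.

-0.56

Condition A: z_P = (54.2 − 60.6)/9.3 = -0.6882; z_E = (4.29 − 4.09)/1.61 = 0.1242; E_A = (-0.6882 − 0.1242)/√2 = -0.5745.
Condition B: z_P = (73.4 − 60.6)/9.3 = 1.3763; z_E = (6.34 − 4.09)/1.61 = 1.3975; E_B = (1.3763 − 1.3975)/√2 = -0.0150.
E_A − E_B = -0.5745 − (-0.0150) = -0.5595 ≈ -0.56.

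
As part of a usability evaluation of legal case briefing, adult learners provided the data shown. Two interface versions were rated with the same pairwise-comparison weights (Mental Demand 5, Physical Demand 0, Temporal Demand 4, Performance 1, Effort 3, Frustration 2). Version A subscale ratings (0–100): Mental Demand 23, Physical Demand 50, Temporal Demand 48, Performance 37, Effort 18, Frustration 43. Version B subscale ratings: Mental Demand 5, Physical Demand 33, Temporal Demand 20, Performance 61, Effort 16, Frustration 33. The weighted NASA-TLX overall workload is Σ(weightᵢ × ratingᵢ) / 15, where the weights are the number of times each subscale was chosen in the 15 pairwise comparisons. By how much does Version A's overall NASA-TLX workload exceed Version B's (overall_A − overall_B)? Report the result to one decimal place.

13.6

Version A weighted sum = 5·23 + 0·50 + 4·48 + 1·37 + 3·18 + 2·43 = 115 + 0 + 192 + 37 + 54 + 86 = 484; overall_A = 484/15 = 32.2667.
Version B weighted sum = 5·5 + 0·33 + 4·20 + 1·61 + 3·16 + 2·33 = 25 + 0 + 80 + 61 + 48 + 66 = 280; overall_B = 280/15 = 18.6667.
Difference = 32.2667 − 18.6667 = 13.6000 ≈ 13.6.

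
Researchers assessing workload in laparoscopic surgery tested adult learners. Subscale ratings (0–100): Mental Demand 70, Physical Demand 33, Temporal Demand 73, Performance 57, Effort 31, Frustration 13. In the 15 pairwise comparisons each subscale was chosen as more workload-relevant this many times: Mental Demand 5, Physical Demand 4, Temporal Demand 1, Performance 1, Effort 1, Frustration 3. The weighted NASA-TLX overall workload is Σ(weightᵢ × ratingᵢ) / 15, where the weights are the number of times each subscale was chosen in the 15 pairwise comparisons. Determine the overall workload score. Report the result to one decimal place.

The tallies are the weights (they sum to 15).
Weighted sum = 5·70 + 4·33 + 1·73 + 1·57 + 1·31 + 3·13
            = 350 + 132 + 73 + 57 + 31 + 39 = 682.
Overall workload = 682 / 15 = 45.4667 ≈ 45.5.

45.5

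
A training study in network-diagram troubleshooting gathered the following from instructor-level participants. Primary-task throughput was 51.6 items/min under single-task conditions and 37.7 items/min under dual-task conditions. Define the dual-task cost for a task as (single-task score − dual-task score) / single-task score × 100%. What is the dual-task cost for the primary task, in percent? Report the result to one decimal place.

Cost = (51.6 − 37.7) / 51.6 × 100%
     = 13.9000 / 51.6 × 100% = 26.9380%.
≈ 26.9%.

26.9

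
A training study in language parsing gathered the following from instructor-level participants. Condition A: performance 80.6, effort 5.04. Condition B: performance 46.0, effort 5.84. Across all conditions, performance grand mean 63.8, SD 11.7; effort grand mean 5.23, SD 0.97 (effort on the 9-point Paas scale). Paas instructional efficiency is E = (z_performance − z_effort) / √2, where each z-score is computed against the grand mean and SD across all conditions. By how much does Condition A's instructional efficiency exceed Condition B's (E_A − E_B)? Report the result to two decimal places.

2.67

Condition A: z_P = (80.6 − 63.8)/11.7 = 1.4359; z_E = (5.04 − 5.23)/0.97 = -0.1959; E_A = (1.4359 − (-0.1959))/√2 = 1.1539.
Condition B: z_P = (46.0 − 63.8)/11.7 = -1.5214; z_E = (5.84 − 5.23)/0.97 = 0.6289; E_B = (-1.5214 − 0.6289)/√2 = -1.5205.
E_A − E_B = 1.1539 − (-1.5205) = 2.6744 ≈ 2.67.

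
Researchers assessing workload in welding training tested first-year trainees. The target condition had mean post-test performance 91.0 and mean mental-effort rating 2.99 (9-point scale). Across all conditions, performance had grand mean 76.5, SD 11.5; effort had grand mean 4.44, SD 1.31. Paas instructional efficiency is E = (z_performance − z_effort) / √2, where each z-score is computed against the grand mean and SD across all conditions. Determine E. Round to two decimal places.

z_performance = (91.0 − 76.5) / 11.5 = 14.5000 / 11.5 = 1.2609.
z_effort = (2.99 − 4.44) / 1.31 = -1.4500 / 1.31 = -1.1069.
z_P − z_E = 1.2609 − (-1.1069) = 2.3678.
E = 2.3678 / √2 = 2.3678 / 1.41421 = 1.6743 ≈ 1.67.

1.67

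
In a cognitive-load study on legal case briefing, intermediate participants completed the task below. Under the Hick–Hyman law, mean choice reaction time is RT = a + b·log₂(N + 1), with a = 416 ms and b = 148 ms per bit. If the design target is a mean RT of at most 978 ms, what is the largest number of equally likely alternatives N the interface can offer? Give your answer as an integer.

Set 416 + 148·log₂(N + 1) ≤ 978.
log₂(N + 1) ≤ (978 − 416) / 148 = 3.7973.
N + 1 ≤ 2^3.7973 = 13.9028.
N ≤ 12.9028, so the largest integer N is 12.

12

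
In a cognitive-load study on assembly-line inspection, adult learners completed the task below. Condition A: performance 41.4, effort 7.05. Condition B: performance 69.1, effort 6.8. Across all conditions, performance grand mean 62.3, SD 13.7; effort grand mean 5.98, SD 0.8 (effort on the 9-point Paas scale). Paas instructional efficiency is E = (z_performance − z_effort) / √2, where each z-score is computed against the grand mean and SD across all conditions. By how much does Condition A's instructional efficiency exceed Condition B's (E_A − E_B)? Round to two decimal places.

Condition A: z_P = (41.4 − 62.3)/13.7 = -1.5255; z_E = (7.05 − 5.98)/0.8 = 1.3375; E_A = (-1.5255 − 1.3375)/√2 = -2.0244.
Condition B: z_P = (69.1 − 62.3)/13.7 = 0.4964; z_E = (6.8 − 5.98)/0.8 = 1.0250; E_B = (0.4964 − 1.0250)/√2 = -0.3738.
E_A − E_B = -2.0244 − (-0.3738) = -1.6506 ≈ -1.65.

-1.65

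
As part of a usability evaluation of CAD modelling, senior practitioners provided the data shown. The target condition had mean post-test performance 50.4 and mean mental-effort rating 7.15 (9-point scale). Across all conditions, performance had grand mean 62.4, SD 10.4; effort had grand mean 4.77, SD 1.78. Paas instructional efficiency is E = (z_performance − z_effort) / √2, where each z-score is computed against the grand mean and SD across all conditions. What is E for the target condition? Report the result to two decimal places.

z_performance = (50.4 − 62.4) / 10.4 = -12.0000 / 10.4 = -1.1538.
z_effort = (7.15 − 4.77) / 1.78 = 2.3800 / 1.78 = 1.3371.
z_P − z_E = -1.1538 − 1.3371 = -2.4909.
E = -2.4909 / √2 = -2.4909 / 1.41421 = -1.7613 ≈ -1.76.

-1.76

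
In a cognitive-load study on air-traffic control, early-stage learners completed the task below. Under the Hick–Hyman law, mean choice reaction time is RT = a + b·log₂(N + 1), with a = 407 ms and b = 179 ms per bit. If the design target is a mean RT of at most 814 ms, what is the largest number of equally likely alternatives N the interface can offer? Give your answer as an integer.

Set 407 + 179·log₂(N + 1) ≤ 814.
log₂(N + 1) ≤ (814 − 407) / 179 = 2.2737.
N + 1 ≤ 2^2.2737 = 4.8356.
N ≤ 3.8356, so the largest integer N is 3.

3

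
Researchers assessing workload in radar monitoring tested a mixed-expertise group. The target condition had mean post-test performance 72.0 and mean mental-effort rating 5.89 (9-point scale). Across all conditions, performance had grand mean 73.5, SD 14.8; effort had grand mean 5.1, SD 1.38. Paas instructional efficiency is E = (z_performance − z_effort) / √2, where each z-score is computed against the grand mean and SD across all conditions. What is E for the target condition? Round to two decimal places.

-0.48

z_performance = (72.0 − 73.5) / 14.8 = -1.5000 / 14.8 = -0.1014.
z_effort = (5.89 − 5.1) / 1.38 = 0.7900 / 1.38 = 0.5725.
z_P − z_E = -0.1014 − 0.5725 = -0.6739.
E = -0.6739 / √2 = -0.6739 / 1.41421 = -0.4765 ≈ -0.48.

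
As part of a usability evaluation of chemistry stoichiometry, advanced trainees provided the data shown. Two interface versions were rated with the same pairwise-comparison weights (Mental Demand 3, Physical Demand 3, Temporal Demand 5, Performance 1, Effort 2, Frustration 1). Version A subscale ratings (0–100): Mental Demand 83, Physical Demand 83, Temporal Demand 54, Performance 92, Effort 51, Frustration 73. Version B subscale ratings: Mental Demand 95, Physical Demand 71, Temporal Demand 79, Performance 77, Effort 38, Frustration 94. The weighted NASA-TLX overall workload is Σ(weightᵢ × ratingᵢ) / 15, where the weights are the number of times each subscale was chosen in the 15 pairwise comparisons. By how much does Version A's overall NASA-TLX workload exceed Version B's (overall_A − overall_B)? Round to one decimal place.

Version A weighted sum = 3·83 + 3·83 + 5·54 + 1·92 + 2·51 + 1·73 = 249 + 249 + 270 + 92 + 102 + 73 = 1035; overall_A = 1035/15 = 69.0000.
Version B weighted sum = 3·95 + 3·71 + 5·79 + 1·77 + 2·38 + 1·94 = 285 + 213 + 395 + 77 + 76 + 94 = 1140; overall_B = 1140/15 = 76.0000.
Difference = 69.0000 − 76.0000 = -7.0000 ≈ -7.0.

-7.0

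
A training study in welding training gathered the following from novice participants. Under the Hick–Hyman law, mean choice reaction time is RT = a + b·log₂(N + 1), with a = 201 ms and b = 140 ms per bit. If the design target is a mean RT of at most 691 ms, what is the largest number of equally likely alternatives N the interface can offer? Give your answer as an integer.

Set 201 + 140·log₂(N + 1) ≤ 691.
log₂(N + 1) ≤ (691 − 201) / 140 = 3.5000.
N + 1 ≤ 2^3.5000 = 11.3137.
N ≤ 10.3137, so the largest integer N is 10.

10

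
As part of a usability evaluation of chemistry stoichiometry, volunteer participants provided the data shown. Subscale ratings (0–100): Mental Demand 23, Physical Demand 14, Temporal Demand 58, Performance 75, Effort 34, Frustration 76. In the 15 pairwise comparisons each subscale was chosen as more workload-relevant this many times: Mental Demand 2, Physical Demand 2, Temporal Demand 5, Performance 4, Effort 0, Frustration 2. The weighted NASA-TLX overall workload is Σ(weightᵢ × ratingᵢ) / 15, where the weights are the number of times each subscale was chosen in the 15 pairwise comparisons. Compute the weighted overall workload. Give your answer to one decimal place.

The tallies are the weights (they sum to 15).
Weighted sum = 2·23 + 2·14 + 5·58 + 4·75 + 0·34 + 2·76
            = 46 + 28 + 290 + 300 + 0 + 152 = 816.
Overall workload = 816 / 15 = 54.4000 ≈ 54.4.

54.4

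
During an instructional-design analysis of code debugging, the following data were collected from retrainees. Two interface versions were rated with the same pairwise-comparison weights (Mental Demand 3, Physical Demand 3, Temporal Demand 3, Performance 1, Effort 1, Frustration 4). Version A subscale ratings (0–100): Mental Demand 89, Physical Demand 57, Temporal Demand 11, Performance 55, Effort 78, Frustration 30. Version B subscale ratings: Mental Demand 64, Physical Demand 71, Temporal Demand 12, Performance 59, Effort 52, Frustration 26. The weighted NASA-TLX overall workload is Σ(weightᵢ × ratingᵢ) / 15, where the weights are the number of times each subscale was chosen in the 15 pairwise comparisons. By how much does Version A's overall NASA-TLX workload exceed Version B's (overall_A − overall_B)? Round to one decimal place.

Version A weighted sum = 3·89 + 3·57 + 3·11 + 1·55 + 1·78 + 4·30 = 267 + 171 + 33 + 55 + 78 + 120 = 724; overall_A = 724/15 = 48.2667.
Version B weighted sum = 3·64 + 3·71 + 3·12 + 1·59 + 1·52 + 4·26 = 192 + 213 + 36 + 59 + 52 + 104 = 656; overall_B = 656/15 = 43.7333.
Difference = 48.2667 − 43.7333 = 4.5334 ≈ 4.5.

4.5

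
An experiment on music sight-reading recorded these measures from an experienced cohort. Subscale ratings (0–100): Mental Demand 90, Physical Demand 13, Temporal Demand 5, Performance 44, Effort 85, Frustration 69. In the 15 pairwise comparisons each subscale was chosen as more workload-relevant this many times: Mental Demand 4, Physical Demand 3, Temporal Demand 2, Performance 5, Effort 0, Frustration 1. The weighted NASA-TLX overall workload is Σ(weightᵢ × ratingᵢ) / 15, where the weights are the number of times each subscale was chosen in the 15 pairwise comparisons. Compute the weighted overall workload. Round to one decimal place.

The tallies are the weights (they sum to 15).
Weighted sum = 4·90 + 3·13 + 2·5 + 5·44 + 0·85 + 1·69
            = 360 + 39 + 10 + 220 + 0 + 69 = 698.
Overall workload = 698 / 15 = 46.5333 ≈ 46.5.

46.5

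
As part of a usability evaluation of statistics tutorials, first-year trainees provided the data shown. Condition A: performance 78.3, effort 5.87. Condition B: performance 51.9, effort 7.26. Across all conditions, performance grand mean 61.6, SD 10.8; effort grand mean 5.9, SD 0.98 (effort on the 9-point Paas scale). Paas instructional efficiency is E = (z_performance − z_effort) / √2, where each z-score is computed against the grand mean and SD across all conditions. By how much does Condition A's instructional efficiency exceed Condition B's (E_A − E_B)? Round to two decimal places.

2.73

Condition A: z_P = (78.3 − 61.6)/10.8 = 1.5463; z_E = (5.87 − 5.9)/0.98 = -0.0306; E_A = (1.5463 − (-0.0306))/√2 = 1.1150.
Condition B: z_P = (51.9 − 61.6)/10.8 = -0.8981; z_E = (7.26 − 5.9)/0.98 = 1.3878; E_B = (-0.8981 − 1.3878)/√2 = -1.6164.
E_A − E_B = 1.1150 − (-1.6164) = 2.7314 ≈ 2.73.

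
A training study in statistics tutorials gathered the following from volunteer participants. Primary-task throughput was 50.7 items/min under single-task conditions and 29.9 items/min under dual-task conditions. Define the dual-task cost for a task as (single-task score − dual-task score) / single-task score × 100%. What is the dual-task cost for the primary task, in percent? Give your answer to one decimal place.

Cost = (50.7 − 29.9) / 50.7 × 100%
     = 20.8000 / 50.7 × 100% = 41.0256%.
≈ 41.0%.

41.0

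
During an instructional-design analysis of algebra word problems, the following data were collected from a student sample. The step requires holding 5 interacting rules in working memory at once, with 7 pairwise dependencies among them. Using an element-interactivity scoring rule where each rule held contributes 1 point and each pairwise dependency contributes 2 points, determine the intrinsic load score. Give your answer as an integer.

Element contribution: 5 × 1 = 5.
Interaction contribution: 7 × 2 = 14.
Intrinsic load = 5 + 14 = 19.

19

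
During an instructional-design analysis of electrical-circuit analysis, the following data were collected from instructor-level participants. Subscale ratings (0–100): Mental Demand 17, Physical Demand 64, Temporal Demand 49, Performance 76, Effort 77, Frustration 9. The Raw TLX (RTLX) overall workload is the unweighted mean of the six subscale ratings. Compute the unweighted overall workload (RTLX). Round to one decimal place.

48.7

Sum of ratings = 17 + 64 + 49 + 76 + 77 + 9 = 292.
RTLX = 292 / 6 = 48.6667 ≈ 48.7.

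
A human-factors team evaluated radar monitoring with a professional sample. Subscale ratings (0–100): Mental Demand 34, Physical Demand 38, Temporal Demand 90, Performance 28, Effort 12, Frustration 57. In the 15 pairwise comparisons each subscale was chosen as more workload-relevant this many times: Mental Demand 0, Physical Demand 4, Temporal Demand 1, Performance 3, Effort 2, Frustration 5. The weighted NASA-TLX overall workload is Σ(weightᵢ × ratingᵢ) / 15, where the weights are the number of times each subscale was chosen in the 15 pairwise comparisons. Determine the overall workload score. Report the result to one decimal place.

42.3

The tallies are the weights (they sum to 15).
Weighted sum = 0·34 + 4·38 + 1·90 + 3·28 + 2·12 + 5·57
            = 0 + 152 + 90 + 84 + 24 + 285 = 635.
Overall workload = 635 / 15 = 42.3333 ≈ 42.3.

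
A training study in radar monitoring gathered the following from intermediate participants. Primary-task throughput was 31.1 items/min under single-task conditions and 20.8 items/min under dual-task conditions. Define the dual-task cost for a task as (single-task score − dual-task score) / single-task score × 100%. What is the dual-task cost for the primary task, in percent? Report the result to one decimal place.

33.1

Cost = (31.1 − 20.8) / 31.1 × 100%
     = 10.3000 / 31.1 × 100% = 33.1190%.
≈ 33.1%.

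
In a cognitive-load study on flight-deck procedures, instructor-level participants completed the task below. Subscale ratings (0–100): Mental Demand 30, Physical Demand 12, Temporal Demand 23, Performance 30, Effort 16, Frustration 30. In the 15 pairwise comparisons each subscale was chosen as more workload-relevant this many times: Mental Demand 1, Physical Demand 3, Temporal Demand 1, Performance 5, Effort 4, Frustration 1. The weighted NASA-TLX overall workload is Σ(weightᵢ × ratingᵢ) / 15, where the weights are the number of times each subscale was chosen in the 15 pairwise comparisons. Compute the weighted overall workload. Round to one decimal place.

22.2

The tallies are the weights (they sum to 15).
Weighted sum = 1·30 + 3·12 + 1·23 + 5·30 + 4·16 + 1·30
            = 30 + 36 + 23 + 150 + 64 + 30 = 333.
Overall workload = 333 / 15 = 22.2000 ≈ 22.2.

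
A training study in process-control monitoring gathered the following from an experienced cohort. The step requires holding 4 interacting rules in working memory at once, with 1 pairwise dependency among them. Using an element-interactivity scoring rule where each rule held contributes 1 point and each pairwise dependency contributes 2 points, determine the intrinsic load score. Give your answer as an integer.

6

Element contribution: 4 × 1 = 4.
Interaction contribution: 1 × 2 = 2.
Intrinsic load = 4 + 2 = 6.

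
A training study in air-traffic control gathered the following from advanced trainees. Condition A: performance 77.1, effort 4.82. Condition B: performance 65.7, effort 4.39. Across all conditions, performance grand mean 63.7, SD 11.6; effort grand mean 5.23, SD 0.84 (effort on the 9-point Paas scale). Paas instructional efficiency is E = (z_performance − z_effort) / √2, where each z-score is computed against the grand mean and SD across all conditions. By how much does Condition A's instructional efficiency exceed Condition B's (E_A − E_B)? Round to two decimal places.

0.33

Condition A: z_P = (77.1 − 63.7)/11.6 = 1.1552; z_E = (4.82 − 5.23)/0.84 = -0.4881; E_A = (1.1552 − (-0.4881))/√2 = 1.1620.
Condition B: z_P = (65.7 − 63.7)/11.6 = 0.1724; z_E = (4.39 − 5.23)/0.84 = -1.0000; E_B = (0.1724 − (-1.0000))/√2 = 0.8290.
E_A − E_B = 1.1620 − 0.8290 = 0.3330 ≈ 0.33.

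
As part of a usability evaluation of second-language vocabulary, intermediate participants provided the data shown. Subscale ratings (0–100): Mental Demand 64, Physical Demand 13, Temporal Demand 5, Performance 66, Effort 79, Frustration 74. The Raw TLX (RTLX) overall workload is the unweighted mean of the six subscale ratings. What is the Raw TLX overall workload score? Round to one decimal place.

Sum of ratings = 64 + 13 + 5 + 66 + 79 + 74 = 301.
RTLX = 301 / 6 = 50.1667 ≈ 50.2.

50.2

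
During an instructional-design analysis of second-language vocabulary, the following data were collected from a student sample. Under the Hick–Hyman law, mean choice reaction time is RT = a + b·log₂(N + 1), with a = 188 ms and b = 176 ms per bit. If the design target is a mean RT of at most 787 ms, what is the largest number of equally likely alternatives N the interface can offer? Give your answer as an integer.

Set 188 + 176·log₂(N + 1) ≤ 787.
log₂(N + 1) ≤ (787 − 188) / 176 = 3.4034.
N + 1 ≤ 2^3.4034 = 10.5810.
N ≤ 9.5810, so the largest integer N is 9.

9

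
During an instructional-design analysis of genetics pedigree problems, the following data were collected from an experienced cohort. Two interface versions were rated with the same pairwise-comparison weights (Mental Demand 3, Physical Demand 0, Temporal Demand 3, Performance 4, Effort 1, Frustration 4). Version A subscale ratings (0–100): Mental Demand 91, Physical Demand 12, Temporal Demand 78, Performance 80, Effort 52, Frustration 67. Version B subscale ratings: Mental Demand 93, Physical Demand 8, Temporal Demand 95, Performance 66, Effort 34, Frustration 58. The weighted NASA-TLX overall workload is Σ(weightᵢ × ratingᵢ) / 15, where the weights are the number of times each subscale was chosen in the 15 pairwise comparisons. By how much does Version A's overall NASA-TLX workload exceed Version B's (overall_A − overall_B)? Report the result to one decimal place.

Version A weighted sum = 3·91 + 0·12 + 3·78 + 4·80 + 1·52 + 4·67 = 273 + 0 + 234 + 320 + 52 + 268 = 1147; overall_A = 1147/15 = 76.4667.
Version B weighted sum = 3·93 + 0·8 + 3·95 + 4·66 + 1·34 + 4·58 = 279 + 0 + 285 + 264 + 34 + 232 = 1094; overall_B = 1094/15 = 72.9333.
Difference = 76.4667 − 72.9333 = 3.5334 ≈ 3.5.

3.5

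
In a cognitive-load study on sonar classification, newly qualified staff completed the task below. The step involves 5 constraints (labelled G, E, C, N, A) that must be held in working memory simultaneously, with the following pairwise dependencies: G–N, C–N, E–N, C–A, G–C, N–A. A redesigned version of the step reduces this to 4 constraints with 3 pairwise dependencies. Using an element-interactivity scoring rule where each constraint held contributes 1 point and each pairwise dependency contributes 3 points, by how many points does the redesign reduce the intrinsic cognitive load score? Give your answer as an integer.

Original: 5 × 1 + 6 × 3 = 5 + 18 = 23.
Redesigned: 4 × 1 + 3 × 3 = 4 + 9 = 13.
Reduction = 23 − 13 = 10.

10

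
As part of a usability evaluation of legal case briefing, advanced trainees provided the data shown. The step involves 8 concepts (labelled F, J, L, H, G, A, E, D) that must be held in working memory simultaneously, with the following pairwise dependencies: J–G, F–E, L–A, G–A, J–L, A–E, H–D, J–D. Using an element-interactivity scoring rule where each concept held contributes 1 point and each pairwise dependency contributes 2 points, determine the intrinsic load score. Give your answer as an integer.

Count of concepts held simultaneously: 8.
Count of pairwise dependencies listed: 8.
Element contribution: 8 × 1 = 8.
Interaction contribution: 8 × 2 = 16.
Intrinsic load = 8 + 16 = 24.

24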